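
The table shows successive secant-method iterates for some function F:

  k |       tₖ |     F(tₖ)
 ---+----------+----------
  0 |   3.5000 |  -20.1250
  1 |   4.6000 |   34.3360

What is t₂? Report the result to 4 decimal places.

t₂ = 4.6000 − 34.3360·(4.6000 − 3.5000) / (34.3360 − (-20.1250))
   = 4.6000 − (37.769600)/(54.461000) = 3.906484

3.9065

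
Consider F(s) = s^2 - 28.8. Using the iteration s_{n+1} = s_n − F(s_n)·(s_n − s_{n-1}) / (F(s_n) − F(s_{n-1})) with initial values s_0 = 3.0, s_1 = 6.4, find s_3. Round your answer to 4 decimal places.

5.3432

F(3.0) = -19.800000, F(6.4) = 12.160000
s_2 = 6.400000 − 12.160000·(6.400000 − 3.000000) / (12.160000 − (-19.800000)) = 6.400000 − (41.344000)/(31.960000) = 5.106383
F(5.106383) = -2.724853
s_3 = 5.106383 − (-2.724853)·(5.106383 − 6.400000) / (-2.724853 − 12.160000) = 5.106383 − (3.524916)/(-14.884853) = 5.343195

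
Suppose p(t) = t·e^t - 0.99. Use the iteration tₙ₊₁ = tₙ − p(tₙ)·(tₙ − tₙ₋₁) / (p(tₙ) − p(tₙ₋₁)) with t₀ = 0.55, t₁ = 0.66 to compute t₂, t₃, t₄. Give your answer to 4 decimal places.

p(0.55) = -0.036711, p(0.66) = 0.286963
t₂ = 0.660000 − 0.286963·(0.660000 − 0.550000) / (0.286963 − (-0.036711)) = 0.660000 − (0.031566)/(0.323674) = 0.562476
p(0.562476) = -0.002847
t₃ = 0.562476 − (-0.002847)·(0.562476 − 0.660000) / (-0.002847 − 0.286963) = 0.562476 − (0.000278)/(-0.289810) = 0.563434
p(0.563434) = -0.000218
t₄ = 0.563434 − (-0.000218)·(0.563434 − 0.562476) / (-0.000218 − (-0.002847)) = 0.563434 − (0.000000)/(0.002629) = 0.563514

0.5625, 0.5634, 0.5635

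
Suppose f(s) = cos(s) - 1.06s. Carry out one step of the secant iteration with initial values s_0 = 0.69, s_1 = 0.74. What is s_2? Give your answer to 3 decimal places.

0.713

f(0.69) = 0.03985, f(0.74) = -0.04593
s_2 = 0.74000 − (-0.04593)·(0.74000 − 0.69000) / (-0.04593 − 0.03985) = 0.74000 − (-0.00230)/(-0.08578) = 0.71323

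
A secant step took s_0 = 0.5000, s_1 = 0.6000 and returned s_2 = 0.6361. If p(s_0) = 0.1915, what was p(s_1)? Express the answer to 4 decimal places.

The secant line through (0.5000, 0.1915) and (0.6000, p(s_1)) crosses zero at s_2 = 0.6361.
So (0.5000, 0.1915), (0.6000, p(s_1)), (0.6361, 0) are collinear:
p(s_1) = 0.1915 · (0.6000 − 0.6361) / (0.5000 − 0.6361) = 0.1915 · (-0.036100)/(-0.136100) = 0.050795

0.0508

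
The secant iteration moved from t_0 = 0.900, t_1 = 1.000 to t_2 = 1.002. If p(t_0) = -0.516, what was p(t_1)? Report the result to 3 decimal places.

The secant line through (0.900, -0.516) and (1.000, p(t_1)) crosses zero at t_2 = 1.002.
So (0.900, -0.516), (1.000, p(t_1)), (1.002, 0) are collinear:
p(t_1) = -0.516 · (1.000 − 1.002) / (0.900 − 1.002) = -0.516 · (-0.00200)/(-0.10200) = -0.01012

-0.010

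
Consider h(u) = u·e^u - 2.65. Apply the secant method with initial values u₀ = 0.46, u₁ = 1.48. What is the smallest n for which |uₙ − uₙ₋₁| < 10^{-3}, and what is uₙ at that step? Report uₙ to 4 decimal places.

n = 6, uₙ = 0.9873

h(0.46) = -1.921326, h(1.48) = 3.851560
u₂ = 1.480000 − 3.851560·(1.020000)/(5.772886) = 0.799475;  |Δ| = 0.680525
h(0.799475) = -0.871668
u₃ = 0.799475 − (-0.871668)·(-0.680525)/(-4.723228) = 0.925066;  |Δ| = 0.125590
h(0.925066) = -0.316953
u₄ = 0.925066 − (-0.316953)·(0.125590)/(0.554715) = 0.996825;  |Δ| = 0.071760
h(0.996825) = 0.051064
u₅ = 0.996825 − 0.051064·(0.071760)/(0.368017) = 0.986868;  |Δ| = 0.009957
h(0.986868) = -0.002410
u₆ = 0.986868 − (-0.002410)·(-0.009957)/(-0.053474) = 0.987317;  |Δ| = 0.000449
|u₆ − u₅| = 0.000449 < 10^{-3}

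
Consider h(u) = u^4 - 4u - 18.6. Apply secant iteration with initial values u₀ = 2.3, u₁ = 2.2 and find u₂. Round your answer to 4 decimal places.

h(2.3) = 0.184100, h(2.2) = -3.974400
u₂ = 2.200000 − (-3.974400)·(2.200000 − 2.300000) / (-3.974400 − 0.184100) = 2.200000 − (0.397440)/(-4.158500) = 2.295573

2.2956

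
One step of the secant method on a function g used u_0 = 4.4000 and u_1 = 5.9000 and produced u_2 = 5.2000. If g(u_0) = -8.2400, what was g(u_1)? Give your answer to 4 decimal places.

7.2100

The secant line through (4.4000, -8.2400) and (5.9000, g(u_1)) crosses zero at u_2 = 5.2000.
So (4.4000, -8.2400), (5.9000, g(u_1)), (5.2000, 0) are collinear:
g(u_1) = -8.2400 · (5.9000 − 5.2000) / (4.4000 − 5.2000) = -8.2400 · (0.700000)/(-0.800000) = 7.210000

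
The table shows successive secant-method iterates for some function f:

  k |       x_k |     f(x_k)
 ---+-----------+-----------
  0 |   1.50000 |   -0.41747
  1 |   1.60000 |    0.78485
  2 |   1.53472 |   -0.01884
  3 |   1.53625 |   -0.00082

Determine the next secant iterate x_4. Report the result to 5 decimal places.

1.53632

x_4 = 1.53625 − (-0.00082)·(1.53625 − 1.53472) / (-0.00082 − (-0.01884))
   = 1.53625 − (-0.0000013)/(0.0180200) = 1.5363196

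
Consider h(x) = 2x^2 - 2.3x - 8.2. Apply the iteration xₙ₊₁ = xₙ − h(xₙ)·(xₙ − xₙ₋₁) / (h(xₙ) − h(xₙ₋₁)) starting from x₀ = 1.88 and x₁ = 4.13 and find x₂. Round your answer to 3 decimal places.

2.441

h(1.88) = -5.45520, h(4.13) = 16.41480
x₂ = 4.13000 − 16.41480·(4.13000 − 1.88000) / (16.41480 − (-5.45520)) = 4.13000 − (36.93330)/(21.87000) = 2.44123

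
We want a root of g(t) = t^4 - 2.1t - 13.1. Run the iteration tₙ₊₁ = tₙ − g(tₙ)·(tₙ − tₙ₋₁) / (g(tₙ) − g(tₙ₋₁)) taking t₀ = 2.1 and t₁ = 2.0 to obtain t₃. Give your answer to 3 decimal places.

2.042

g(2.1) = 1.93810, g(2.0) = -1.30000
t₂ = 2.00000 − (-1.30000)·(2.00000 − 2.10000) / (-1.30000 − 1.93810) = 2.00000 − (0.13000)/(-3.23810) = 2.04015
g(2.04015) = -0.06040
t₃ = 2.04015 − (-0.06040)·(2.04015 − 2.00000) / (-0.06040 − (-1.30000)) = 2.04015 − (-0.00242)/(1.23960) = 2.04210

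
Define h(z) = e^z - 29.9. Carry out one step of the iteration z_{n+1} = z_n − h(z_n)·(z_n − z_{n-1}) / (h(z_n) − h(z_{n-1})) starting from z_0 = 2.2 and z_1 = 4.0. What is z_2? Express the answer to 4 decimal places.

h(2.2) = -20.874987, h(4.0) = 24.698150
z_2 = 4.000000 − 24.698150·(4.000000 − 2.200000) / (24.698150 − (-20.874987)) = 4.000000 − (44.456670)/(45.573137) = 3.024498

3.0245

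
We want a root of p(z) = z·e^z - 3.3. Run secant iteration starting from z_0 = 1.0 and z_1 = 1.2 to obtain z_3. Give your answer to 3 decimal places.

p(1.0) = -0.58172, p(1.2) = 0.68414
z_2 = 1.20000 − 0.68414·(1.20000 − 1.00000) / (0.68414 − (-0.58172)) = 1.20000 − (0.13683)/(1.26586) = 1.09191
p(1.09191) = -0.04616
z_3 = 1.09191 − (-0.04616)·(1.09191 − 1.20000) / (-0.04616 − 0.68414) = 1.09191 − (0.00499)/(-0.73030) = 1.09874

1.099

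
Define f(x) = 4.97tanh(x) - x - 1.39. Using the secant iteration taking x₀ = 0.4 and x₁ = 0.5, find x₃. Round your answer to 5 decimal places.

0.37034

f(0.4) = 0.0983463, f(0.5) = 0.4067223
x₂ = 0.5000000 − 0.4067223·(0.5000000 − 0.4000000) / (0.4067223 − 0.0983463) = 0.5000000 − (0.0406722)/(0.3083759) = 0.3681083
f(0.3681083) = -0.0069986
x₃ = 0.3681083 − (-0.0069986)·(0.3681083 − 0.5000000) / (-0.0069986 − 0.4067223) = 0.3681083 − (0.0009231)/(-0.4137209) = 0.3703394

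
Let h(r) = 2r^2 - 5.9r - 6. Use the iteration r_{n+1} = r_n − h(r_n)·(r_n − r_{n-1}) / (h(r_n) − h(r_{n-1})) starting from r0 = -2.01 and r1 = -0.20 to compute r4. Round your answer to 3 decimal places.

h(-2.01) = 13.93920, h(-0.20) = -4.74000
r2 = -0.20000 − (-4.74000)·(-0.20000 − (-2.01000)) / (-4.74000 − 13.93920) = -0.20000 − (-8.57940)/(-18.67920) = -0.65930
h(-0.65930) = -1.24076
r3 = -0.65930 − (-1.24076)·(-0.65930 − (-0.20000)) / (-1.24076 − (-4.74000)) = -0.65930 − (0.56988)/(3.49924) = -0.82216
h(-0.82216) = 0.20265
r4 = -0.82216 − 0.20265·(-0.82216 − (-0.65930)) / (0.20265 − (-1.24076)) = -0.82216 − (-0.03300)/(1.44341) = -0.79930

-0.799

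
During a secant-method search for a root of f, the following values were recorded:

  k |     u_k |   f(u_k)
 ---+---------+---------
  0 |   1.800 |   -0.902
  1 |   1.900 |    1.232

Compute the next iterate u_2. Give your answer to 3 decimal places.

1.842

u_2 = 1.900 − 1.232·(1.900 − 1.800) / (1.232 − (-0.902))
   = 1.900 − (0.12320)/(2.13400) = 1.84227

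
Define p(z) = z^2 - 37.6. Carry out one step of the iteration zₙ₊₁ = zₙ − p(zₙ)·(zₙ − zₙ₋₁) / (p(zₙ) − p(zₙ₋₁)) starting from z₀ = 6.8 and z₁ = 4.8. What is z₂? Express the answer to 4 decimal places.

6.0552

p(6.8) = 8.640000, p(4.8) = -14.560000
z₂ = 4.800000 − (-14.560000)·(4.800000 − 6.800000) / (-14.560000 − 8.640000) = 4.800000 − (29.120000)/(-23.200000) = 6.055172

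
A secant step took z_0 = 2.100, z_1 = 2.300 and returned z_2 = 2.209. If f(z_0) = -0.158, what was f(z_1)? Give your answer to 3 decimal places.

0.132

The secant line through (2.100, -0.158) and (2.300, f(z_1)) crosses zero at z_2 = 2.209.
So (2.100, -0.158), (2.300, f(z_1)), (2.209, 0) are collinear:
f(z_1) = -0.158 · (2.300 − 2.209) / (2.100 − 2.209) = -0.158 · (0.09100)/(-0.10900) = 0.13191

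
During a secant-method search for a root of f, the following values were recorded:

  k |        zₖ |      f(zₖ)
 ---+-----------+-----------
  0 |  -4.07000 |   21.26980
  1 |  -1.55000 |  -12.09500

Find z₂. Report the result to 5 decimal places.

-2.46352

z₂ = -1.55000 − (-12.09500)·(-1.55000 − (-4.07000)) / (-12.09500 − 21.26980)
   = -1.55000 − (-30.4794000)/(-33.3648000) = -2.4635196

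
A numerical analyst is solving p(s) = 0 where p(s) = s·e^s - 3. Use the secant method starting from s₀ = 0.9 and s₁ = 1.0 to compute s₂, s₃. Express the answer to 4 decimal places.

p(0.9) = -0.786357, p(1.0) = -0.281718
s₂ = 1.000000 − (-0.281718)·(1.000000 − 0.900000) / (-0.281718 − (-0.786357)) = 1.000000 − (-0.028172)/(0.504639) = 1.055826
p(1.055826) = 0.034810
s₃ = 1.055826 − 0.034810·(1.055826 − 1.000000) / (0.034810 − (-0.281718)) = 1.055826 − (0.001943)/(0.316528) = 1.049686

1.0558, 1.0497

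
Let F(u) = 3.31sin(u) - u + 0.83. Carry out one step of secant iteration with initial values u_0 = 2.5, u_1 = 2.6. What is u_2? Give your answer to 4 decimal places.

F(2.5) = 0.310943, F(2.6) = -0.063690
u_2 = 2.600000 − (-0.063690)·(2.600000 − 2.500000) / (-0.063690 − 0.310943) = 2.600000 − (-0.006369)/(-0.374633) = 2.582999

2.5830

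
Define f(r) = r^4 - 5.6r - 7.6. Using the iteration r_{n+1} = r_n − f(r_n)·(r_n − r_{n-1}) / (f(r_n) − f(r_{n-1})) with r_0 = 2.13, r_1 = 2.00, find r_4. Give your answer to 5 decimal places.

f(2.13) = 1.0554616, f(2.00) = -2.8000000
r_2 = 2.0000000 − (-2.8000000)·(2.0000000 − 2.1300000) / (-2.8000000 − 1.0554616) = 2.0000000 − (0.3640000)/(-3.8554616) = 2.0944115
f(2.0944115) = -0.0867992
r_3 = 2.0944115 − (-0.0867992)·(2.0944115 − 2.0000000) / (-0.0867992 − (-2.8000000)) = 2.0944115 − (-0.0081948)/(2.7132008) = 2.0974319
f(2.0974319) = 0.0075225
r_4 = 2.0974319 − 0.0075225·(2.0974319 − 2.0944115) / (0.0075225 − (-0.0867992)) = 2.0974319 − (0.0000227)/(0.0943217) = 2.0971910

2.09719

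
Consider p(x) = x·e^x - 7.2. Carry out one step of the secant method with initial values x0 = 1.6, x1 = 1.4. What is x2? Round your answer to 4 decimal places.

p(1.6) = 0.724852, p(1.4) = -1.522720
x2 = 1.400000 − (-1.522720)·(1.400000 − 1.600000) / (-1.522720 − 0.724852) = 1.400000 − (0.304544)/(-2.247572) = 1.535499

1.5355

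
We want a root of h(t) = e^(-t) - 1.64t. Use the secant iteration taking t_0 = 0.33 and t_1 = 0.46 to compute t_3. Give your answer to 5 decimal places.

h(0.33) = 0.1777237, h(0.46) = -0.1231164
t_2 = 0.4600000 − (-0.1231164)·(0.4600000 − 0.3300000) / (-0.1231164 − 0.1777237) = 0.4600000 − (-0.0160051)/(-0.3008401) = 0.4067986
h(0.4067986) = -0.0013713
t_3 = 0.4067986 − (-0.0013713)·(0.4067986 − 0.4600000) / (-0.0013713 − (-0.1231164)) = 0.4067986 − (0.0000730)/(0.1217450) = 0.4061993

0.40620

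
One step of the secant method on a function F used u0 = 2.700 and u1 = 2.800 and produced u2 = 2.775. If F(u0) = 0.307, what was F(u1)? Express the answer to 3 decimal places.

-0.102

The secant line through (2.700, 0.307) and (2.800, F(u1)) crosses zero at u2 = 2.775.
So (2.700, 0.307), (2.800, F(u1)), (2.775, 0) are collinear:
F(u1) = 0.307 · (2.800 − 2.775) / (2.700 − 2.775) = 0.307 · (0.02500)/(-0.07500) = -0.10233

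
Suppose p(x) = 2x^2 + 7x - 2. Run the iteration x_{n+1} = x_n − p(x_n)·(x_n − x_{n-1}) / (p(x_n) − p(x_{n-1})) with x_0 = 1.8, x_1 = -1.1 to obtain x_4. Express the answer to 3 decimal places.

0.225

p(1.8) = 17.08000, p(-1.1) = -7.28000
x_2 = -1.10000 − (-7.28000)·(-1.10000 − 1.80000) / (-7.28000 − 17.08000) = -1.10000 − (21.11200)/(-24.36000) = -0.23333
p(-0.23333) = -3.52444
x_3 = -0.23333 − (-3.52444)·(-0.23333 − (-1.10000)) / (-3.52444 − (-7.28000)) = -0.23333 − (-3.05452)/(3.75556) = 0.58000
p(0.58000) = 2.73280
x_4 = 0.58000 − 2.73280·(0.58000 − (-0.23333)) / (2.73280 − (-3.52444)) = 0.58000 − (2.22268)/(6.25724) = 0.22478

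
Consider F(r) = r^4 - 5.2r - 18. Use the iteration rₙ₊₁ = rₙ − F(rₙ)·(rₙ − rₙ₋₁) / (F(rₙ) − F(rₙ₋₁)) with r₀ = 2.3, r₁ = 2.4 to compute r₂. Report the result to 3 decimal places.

2.342

F(2.3) = -1.97590, F(2.4) = 2.69760
r₂ = 2.40000 − 2.69760·(2.40000 − 2.30000) / (2.69760 − (-1.97590)) = 2.40000 − (0.26976)/(4.67350) = 2.34228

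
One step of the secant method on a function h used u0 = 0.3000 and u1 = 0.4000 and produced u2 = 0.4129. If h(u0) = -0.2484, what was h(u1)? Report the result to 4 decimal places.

The secant line through (0.3000, -0.2484) and (0.4000, h(u1)) crosses zero at u2 = 0.4129.
So (0.3000, -0.2484), (0.4000, h(u1)), (0.4129, 0) are collinear:
h(u1) = -0.2484 · (0.4000 − 0.4129) / (0.3000 − 0.4129) = -0.2484 · (-0.012900)/(-0.112900) = -0.028382

-0.0284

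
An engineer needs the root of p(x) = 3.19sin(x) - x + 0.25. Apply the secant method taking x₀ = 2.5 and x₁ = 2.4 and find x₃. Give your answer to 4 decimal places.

2.4014

p(2.5) = -0.340874, p(2.4) = 0.004728
x₂ = 2.400000 − 0.004728·(2.400000 − 2.500000) / (0.004728 − (-0.340874)) = 2.400000 − (-0.000473)/(0.345601) = 2.401368
p(2.401368) = 0.000140
x₃ = 2.401368 − 0.000140·(2.401368 − 2.400000) / (0.000140 − 0.004728) = 2.401368 − (0.000000)/(-0.004588) = 2.401410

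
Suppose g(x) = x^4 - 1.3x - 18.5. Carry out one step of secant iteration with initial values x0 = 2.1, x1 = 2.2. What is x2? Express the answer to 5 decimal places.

g(2.1) = -1.7819000, g(2.2) = 2.0656000
x2 = 2.2000000 − 2.0656000·(2.2000000 − 2.1000000) / (2.0656000 − (-1.7819000)) = 2.2000000 − (0.2065600)/(3.8475000) = 2.1463132

2.14631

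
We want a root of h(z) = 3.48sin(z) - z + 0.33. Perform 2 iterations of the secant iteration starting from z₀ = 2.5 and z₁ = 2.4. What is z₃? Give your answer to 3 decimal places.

h(2.5) = -0.08732, h(2.4) = 0.28061
z₂ = 2.40000 − 0.28061·(2.40000 − 2.50000) / (0.28061 − (-0.08732)) = 2.40000 − (-0.02806)/(0.36793) = 2.47627
h(2.47627) = 0.00199
z₃ = 2.47627 − 0.00199·(2.47627 − 2.40000) / (0.00199 − 0.28061) = 2.47627 − (0.00015)/(-0.27863) = 2.47681

2.477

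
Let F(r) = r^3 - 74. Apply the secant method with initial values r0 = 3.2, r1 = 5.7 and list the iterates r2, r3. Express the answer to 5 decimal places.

F(3.2) = -41.2320000, F(5.7) = 111.1930000
r2 = 5.7000000 − 111.1930000·(5.7000000 − 3.2000000) / (111.1930000 − (-41.2320000)) = 5.7000000 − (277.9825000)/(152.4250000) = 3.8762670
F(3.8762670) = -15.7573593
r3 = 3.8762670 − (-15.7573593)·(3.8762670 − 5.7000000) / (-15.7573593 − 111.1930000) = 3.8762670 − (28.7372159)/(-126.9503593) = 4.1026328

3.87627, 4.10263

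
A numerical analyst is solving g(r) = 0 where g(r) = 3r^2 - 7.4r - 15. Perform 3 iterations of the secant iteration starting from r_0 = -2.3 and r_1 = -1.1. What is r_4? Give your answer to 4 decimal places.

-1.3203

g(-2.3) = 17.890000, g(-1.1) = -3.230000
r_2 = -1.100000 − (-3.230000)·(-1.100000 − (-2.300000)) / (-3.230000 − 17.890000) = -1.100000 − (-3.876000)/(-21.120000) = -1.283523
g(-1.283523) = -0.559640
r_3 = -1.283523 − (-0.559640)·(-1.283523 − (-1.100000)) / (-0.559640 − (-3.230000)) = -1.283523 − (0.102707)/(2.670360) = -1.321984
g(-1.321984) = 0.025614
r_4 = -1.321984 − 0.025614·(-1.321984 − (-1.283523)) / (0.025614 − (-0.559640)) = -1.321984 − (-0.000985)/(0.585254) = -1.320301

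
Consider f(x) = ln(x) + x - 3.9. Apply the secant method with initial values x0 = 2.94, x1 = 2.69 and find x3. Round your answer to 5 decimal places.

f(2.94) = 0.1184096, f(2.69) = -0.2204588
x2 = 2.6900000 − (-0.2204588)·(2.6900000 − 2.9400000) / (-0.2204588 − 0.1184096) = 2.6900000 − (0.0551147)/(-0.3388684) = 2.8526434
f(2.8526434) = 0.0008895
x3 = 2.8526434 − 0.0008895·(2.8526434 − 2.6900000) / (0.0008895 − (-0.2204588)) = 2.8526434 − (0.0001447)/(0.2213483) = 2.8519898

2.85199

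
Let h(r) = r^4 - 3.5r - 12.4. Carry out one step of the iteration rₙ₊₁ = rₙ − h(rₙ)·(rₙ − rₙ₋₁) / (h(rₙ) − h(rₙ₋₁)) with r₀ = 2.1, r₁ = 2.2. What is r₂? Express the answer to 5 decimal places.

h(2.1) = -0.3019000, h(2.2) = 3.3256000
r₂ = 2.2000000 − 3.3256000·(2.2000000 − 2.1000000) / (3.3256000 − (-0.3019000)) = 2.2000000 − (0.3325600)/(3.6275000) = 2.1083225

2.10832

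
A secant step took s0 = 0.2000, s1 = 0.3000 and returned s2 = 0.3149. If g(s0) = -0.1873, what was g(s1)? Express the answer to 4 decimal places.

-0.0243

The secant line through (0.2000, -0.1873) and (0.3000, g(s1)) crosses zero at s2 = 0.3149.
So (0.2000, -0.1873), (0.3000, g(s1)), (0.3149, 0) are collinear:
g(s1) = -0.1873 · (0.3000 − 0.3149) / (0.2000 − 0.3149) = -0.1873 · (-0.014900)/(-0.114900) = -0.024289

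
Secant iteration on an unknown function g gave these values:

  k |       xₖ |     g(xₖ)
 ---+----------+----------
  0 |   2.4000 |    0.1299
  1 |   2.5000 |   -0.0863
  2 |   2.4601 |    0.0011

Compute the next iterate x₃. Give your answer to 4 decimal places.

2.4606

x₃ = 2.4601 − 0.0011·(2.4601 − 2.5000) / (0.0011 − (-0.0863))
   = 2.4601 − (-0.000044)/(0.087400) = 2.460602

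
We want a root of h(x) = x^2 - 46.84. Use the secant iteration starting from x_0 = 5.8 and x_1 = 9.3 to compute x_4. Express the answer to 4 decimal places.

h(5.8) = -13.200000, h(9.3) = 39.650000
x_2 = 9.300000 − 39.650000·(9.300000 − 5.800000) / (39.650000 − (-13.200000)) = 9.300000 − (138.775000)/(52.850000) = 6.674172
h(6.674172) = -2.295426
x_3 = 6.674172 − (-2.295426)·(6.674172 − 9.300000) / (-2.295426 − 39.650000) = 6.674172 − (6.027392)/(-41.945426) = 6.817868
h(6.817868) = -0.356673
x_4 = 6.817868 − (-0.356673)·(6.817868 − 6.674172) / (-0.356673 − (-2.295426)) = 6.817868 − (-0.051252)/(1.938753) = 6.844304

6.8443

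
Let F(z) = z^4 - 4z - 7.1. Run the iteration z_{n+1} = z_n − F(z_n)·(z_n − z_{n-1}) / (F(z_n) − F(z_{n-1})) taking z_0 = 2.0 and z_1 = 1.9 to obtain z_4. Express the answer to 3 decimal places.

F(2.0) = 0.90000, F(1.9) = -1.66790
z_2 = 1.90000 − (-1.66790)·(1.90000 − 2.00000) / (-1.66790 − 0.90000) = 1.90000 − (0.16679)/(-2.56790) = 1.96495
F(1.96495) = -0.05221
z_3 = 1.96495 − (-0.05221)·(1.96495 − 1.90000) / (-0.05221 − (-1.66790)) = 1.96495 − (-0.00339)/(1.61569) = 1.96705
F(1.96705) = 0.00319
z_4 = 1.96705 − 0.00319·(1.96705 − 1.96495) / (0.00319 − (-0.05221)) = 1.96705 − (0.00001)/(0.05540) = 1.96693

1.967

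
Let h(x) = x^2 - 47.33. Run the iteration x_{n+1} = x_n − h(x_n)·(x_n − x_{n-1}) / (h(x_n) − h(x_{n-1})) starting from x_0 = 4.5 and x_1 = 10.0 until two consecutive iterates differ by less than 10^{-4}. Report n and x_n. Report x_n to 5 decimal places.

h(4.5) = -27.0800000, h(10.0) = 52.6700000
x_2 = 10.0000000 − 52.6700000·(5.5000000)/(79.7500000) = 6.3675862;  |Δ| = 3.6324138
h(6.3675862) = -6.7838459
x_3 = 6.3675862 − (-6.7838459)·(-3.6324138)/(-59.4538459) = 6.7820545;  |Δ| = 0.4144683
h(6.7820545) = -1.3337364
x_4 = 6.7820545 − (-1.3337364)·(0.4144683)/(5.4501095) = 6.8834821;  |Δ| = 0.1014276
h(6.8834821) = 0.0523261
x_5 = 6.8834821 − 0.0523261·(0.1014276)/(1.3860625) = 6.8796531;  |Δ| = 0.0038291
h(6.8796531) = -0.0003737
x_6 = 6.8796531 − (-0.0003737)·(-0.0038291)/(-0.0526998) = 6.8796802;  |Δ| = 0.0000272
|x_6 − x_5| = 0.0000272 < 10^{-4}

n = 6, x_n = 6.87968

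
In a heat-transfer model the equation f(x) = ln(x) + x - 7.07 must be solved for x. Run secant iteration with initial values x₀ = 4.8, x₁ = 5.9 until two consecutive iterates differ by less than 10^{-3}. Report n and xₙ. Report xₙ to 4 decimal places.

f(4.8) = -0.701384, f(5.9) = 0.604952
x₂ = 5.900000 − 0.604952·(1.100000)/(1.306336) = 5.390600;  |Δ| = 0.509400
f(5.390600) = 0.005257
x₃ = 5.390600 − 0.005257·(-0.509400)/(-0.599695) = 5.386135;  |Δ| = 0.004465
f(5.386135) = -0.000037
x₄ = 5.386135 − (-0.000037)·(-0.004465)/(-0.005294) = 5.386166;  |Δ| = 0.000031
|x₄ − x₃| = 0.000031 < 10^{-3}

n = 4, xₙ = 5.3862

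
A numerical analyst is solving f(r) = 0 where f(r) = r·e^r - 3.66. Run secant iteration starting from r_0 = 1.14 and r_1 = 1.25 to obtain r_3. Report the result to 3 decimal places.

f(1.14) = -0.09548, f(1.25) = 0.70293
r_2 = 1.25000 − 0.70293·(1.25000 − 1.14000) / (0.70293 − (-0.09548)) = 1.25000 − (0.07732)/(0.79841) = 1.15316
f(1.15316) = -0.00660
r_3 = 1.15316 − (-0.00660)·(1.15316 − 1.25000) / (-0.00660 − 0.70293) = 1.15316 − (0.00064)/(-0.70953) = 1.15406

1.154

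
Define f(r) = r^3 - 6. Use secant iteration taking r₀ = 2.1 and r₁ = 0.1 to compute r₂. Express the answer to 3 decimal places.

1.396

f(2.1) = 3.26100, f(0.1) = -5.99900
r₂ = 0.10000 − (-5.99900)·(0.10000 − 2.10000) / (-5.99900 − 3.26100) = 0.10000 − (11.99800)/(-9.26000) = 1.39568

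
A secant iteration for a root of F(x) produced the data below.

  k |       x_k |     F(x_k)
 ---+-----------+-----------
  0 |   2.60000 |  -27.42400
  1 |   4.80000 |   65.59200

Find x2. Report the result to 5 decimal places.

x2 = 4.80000 − 65.59200·(4.80000 − 2.60000) / (65.59200 − (-27.42400))
   = 4.80000 − (144.3024000)/(93.0160000) = 3.2486282

3.24863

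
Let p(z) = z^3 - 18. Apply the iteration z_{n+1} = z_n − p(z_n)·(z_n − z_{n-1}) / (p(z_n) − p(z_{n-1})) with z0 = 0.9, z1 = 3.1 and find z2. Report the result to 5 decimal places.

2.20742

p(0.9) = -17.2710000, p(3.1) = 11.7910000
z2 = 3.1000000 − 11.7910000·(3.1000000 − 0.9000000) / (11.7910000 − (-17.2710000)) = 3.1000000 − (25.9402000)/(29.0620000) = 2.2074186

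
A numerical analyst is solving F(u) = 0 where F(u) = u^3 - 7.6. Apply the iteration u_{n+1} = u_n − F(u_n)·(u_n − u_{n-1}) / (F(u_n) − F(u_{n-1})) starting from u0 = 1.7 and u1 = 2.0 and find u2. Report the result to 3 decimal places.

F(1.7) = -2.68700, F(2.0) = 0.40000
u2 = 2.00000 − 0.40000·(2.00000 − 1.70000) / (0.40000 − (-2.68700)) = 2.00000 − (0.12000)/(3.08700) = 1.96113

1.961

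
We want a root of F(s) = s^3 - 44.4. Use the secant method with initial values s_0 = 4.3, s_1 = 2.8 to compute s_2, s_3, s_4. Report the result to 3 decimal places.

F(4.3) = 35.10700, F(2.8) = -22.44800
s_2 = 2.80000 − (-22.44800)·(2.80000 − 4.30000) / (-22.44800 − 35.10700) = 2.80000 − (33.67200)/(-57.55500) = 3.38504
F(3.38504) = -5.61252
s_3 = 3.38504 − (-5.61252)·(3.38504 − 2.80000) / (-5.61252 − (-22.44800)) = 3.38504 − (-3.28355)/(16.83548) = 3.58008
F(3.58008) = 1.48571
s_4 = 3.58008 − 1.48571·(3.58008 − 3.38504) / (1.48571 − (-5.61252)) = 3.58008 − (0.28977)/(7.09823) = 3.53926

3.385, 3.580, 3.539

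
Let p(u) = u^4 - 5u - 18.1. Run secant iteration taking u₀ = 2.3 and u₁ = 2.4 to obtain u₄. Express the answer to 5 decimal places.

p(2.3) = -1.6159000, p(2.4) = 3.0776000
u₂ = 2.4000000 − 3.0776000·(2.4000000 − 2.3000000) / (3.0776000 − (-1.6159000)) = 2.4000000 − (0.3077600)/(4.6935000) = 2.3344285
p(2.3344285) = -0.0744789
u₃ = 2.3344285 − (-0.0744789)·(2.3344285 − 2.4000000) / (-0.0744789 − 3.0776000) = 2.3344285 − (0.0048837)/(-3.1520789) = 2.3359778
p(2.3359778) = -0.0033060
u₄ = 2.3359778 − (-0.0033060)·(2.3359778 − 2.3344285) / (-0.0033060 − (-0.0744789)) = 2.3359778 − (-0.0000051)/(0.0711730) = 2.3360498

2.33605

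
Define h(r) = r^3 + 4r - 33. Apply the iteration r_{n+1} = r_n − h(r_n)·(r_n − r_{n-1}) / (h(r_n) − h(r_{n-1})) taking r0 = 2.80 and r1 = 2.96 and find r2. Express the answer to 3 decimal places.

h(2.80) = 0.15200, h(2.96) = 4.77434
r2 = 2.96000 − 4.77434·(2.96000 − 2.80000) / (4.77434 − 0.15200) = 2.96000 − (0.76389)/(4.62234) = 2.79474

2.795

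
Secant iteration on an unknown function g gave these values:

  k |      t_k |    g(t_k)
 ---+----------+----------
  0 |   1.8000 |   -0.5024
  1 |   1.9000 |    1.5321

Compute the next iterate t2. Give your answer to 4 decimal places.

t2 = 1.9000 − 1.5321·(1.9000 − 1.8000) / (1.5321 − (-0.5024))
   = 1.9000 − (0.153210)/(2.034500) = 1.824694

1.8247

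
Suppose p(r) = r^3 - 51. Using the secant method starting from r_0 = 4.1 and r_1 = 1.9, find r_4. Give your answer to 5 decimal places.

3.69647

p(4.1) = 17.9210000, p(1.9) = -44.1410000
r_2 = 1.9000000 − (-44.1410000)·(1.9000000 − 4.1000000) / (-44.1410000 − 17.9210000) = 1.9000000 − (97.1102000)/(-62.0620000) = 3.4647288
p(3.4647288) = -9.4081972
r_3 = 3.4647288 − (-9.4081972)·(3.4647288 − 1.9000000) / (-9.4081972 − (-44.1410000)) = 3.4647288 − (-14.7212773)/(34.7328028) = 3.8885725
p(3.8885725) = 7.7990873
r_4 = 3.8885725 − 7.7990873·(3.8885725 − 3.4647288) / (7.7990873 − (-9.4081972)) = 3.8885725 − (3.3055935)/(17.2072845) = 3.6964681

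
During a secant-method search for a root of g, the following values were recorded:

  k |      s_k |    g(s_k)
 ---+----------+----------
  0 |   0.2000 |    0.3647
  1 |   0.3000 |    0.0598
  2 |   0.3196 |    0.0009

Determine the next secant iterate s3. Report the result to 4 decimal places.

s3 = 0.3196 − 0.0009·(0.3196 − 0.3000) / (0.0009 − 0.0598)
   = 0.3196 − (0.000018)/(-0.058900) = 0.319899

0.3199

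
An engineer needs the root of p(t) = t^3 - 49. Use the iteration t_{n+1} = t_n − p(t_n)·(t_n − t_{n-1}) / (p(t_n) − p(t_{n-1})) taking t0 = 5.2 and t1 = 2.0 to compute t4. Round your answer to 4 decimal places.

p(5.2) = 91.608000, p(2.0) = -41.000000
t2 = 2.000000 − (-41.000000)·(2.000000 − 5.200000) / (-41.000000 − 91.608000) = 2.000000 − (131.200000)/(-132.608000) = 2.989382
p(2.989382) = -22.285666
t3 = 2.989382 − (-22.285666)·(2.989382 − 2.000000) / (-22.285666 − (-41.000000)) = 2.989382 − (-22.049042)/(18.714334) = 4.167572
p(4.167572) = 23.385142
t4 = 4.167572 − 23.385142·(4.167572 − 2.989382) / (23.385142 − (-22.285666)) = 4.167572 − (27.552142)/(45.670808) = 3.564295

3.5643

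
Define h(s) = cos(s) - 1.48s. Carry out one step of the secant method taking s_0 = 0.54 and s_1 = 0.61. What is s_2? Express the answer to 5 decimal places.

h(0.54) = 0.0585087, h(0.61) = -0.0831520
s_2 = 0.6100000 − (-0.0831520)·(0.6100000 − 0.5400000) / (-0.0831520 − 0.0585087) = 0.6100000 − (-0.0058206)/(-0.1416607) = 0.5689114

0.56891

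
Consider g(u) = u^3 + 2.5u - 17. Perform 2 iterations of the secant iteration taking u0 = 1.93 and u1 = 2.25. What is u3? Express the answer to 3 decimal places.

g(1.93) = -4.98594, g(2.25) = 0.01562
u2 = 2.25000 − 0.01562·(2.25000 − 1.93000) / (0.01562 − (-4.98594)) = 2.25000 − (0.00500)/(5.00157) = 2.24900
g(2.24900) = -0.00205
u3 = 2.24900 − (-0.00205)·(2.24900 − 2.25000) / (-0.00205 − 0.01562) = 2.24900 − (0.00000)/(-0.01768) = 2.24912

2.249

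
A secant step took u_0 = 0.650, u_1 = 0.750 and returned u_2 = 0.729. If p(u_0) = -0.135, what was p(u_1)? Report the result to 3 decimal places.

0.036

The secant line through (0.650, -0.135) and (0.750, p(u_1)) crosses zero at u_2 = 0.729.
So (0.650, -0.135), (0.750, p(u_1)), (0.729, 0) are collinear:
p(u_1) = -0.135 · (0.750 − 0.729) / (0.650 − 0.729) = -0.135 · (0.02100)/(-0.07900) = 0.03589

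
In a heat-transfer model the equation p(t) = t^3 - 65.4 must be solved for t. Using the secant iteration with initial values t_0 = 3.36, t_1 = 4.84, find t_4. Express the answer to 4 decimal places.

4.0297

p(3.36) = -27.466944, p(4.84) = 47.979904
t_2 = 4.840000 − 47.979904·(4.840000 − 3.360000) / (47.979904 − (-27.466944)) = 4.840000 − (71.010258)/(75.446848) = 3.898804
p(3.898804) = -6.135549
t_3 = 3.898804 − (-6.135549)·(3.898804 − 4.840000) / (-6.135549 − 47.979904) = 3.898804 − (5.774753)/(-54.115453) = 4.005516
p(4.005516) = -1.134872
t_4 = 4.005516 − (-1.134872)·(4.005516 − 3.898804) / (-1.134872 − (-6.135549)) = 4.005516 − (-0.121104)/(5.000677) = 4.029733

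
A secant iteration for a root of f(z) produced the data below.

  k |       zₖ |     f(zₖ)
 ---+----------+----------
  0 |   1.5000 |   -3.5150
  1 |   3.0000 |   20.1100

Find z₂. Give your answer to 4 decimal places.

1.7232

z₂ = 3.0000 − 20.1100·(3.0000 − 1.5000) / (20.1100 − (-3.5150))
   = 3.0000 − (30.165000)/(23.625000) = 1.723175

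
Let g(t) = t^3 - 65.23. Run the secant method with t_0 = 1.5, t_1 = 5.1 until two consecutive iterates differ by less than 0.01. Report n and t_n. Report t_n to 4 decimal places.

g(1.5) = -61.855000, g(5.1) = 67.421000
t_2 = 5.100000 − 67.421000·(3.600000)/(129.276000) = 3.222501;  |Δ| = 1.877499
g(3.222501) = -31.765907
t_3 = 3.222501 − (-31.765907)·(-1.877499)/(-99.186907) = 3.823794;  |Δ| = 0.601294
g(3.823794) = -9.320756
t_4 = 3.823794 − (-9.320756)·(0.601294)/(22.445151) = 4.073493;  |Δ| = 0.249698
g(4.073493) = 2.362856
t_5 = 4.073493 − 2.362856·(0.249698)/(11.683612) = 4.022994;  |Δ| = 0.050498
g(4.022994) = -0.119909
t_6 = 4.022994 − (-0.119909)·(-0.050498)/(-2.482765) = 4.025433;  |Δ| = 0.002439
|t_6 − t_5| = 0.002439 < 0.01

n = 6, t_n = 4.0254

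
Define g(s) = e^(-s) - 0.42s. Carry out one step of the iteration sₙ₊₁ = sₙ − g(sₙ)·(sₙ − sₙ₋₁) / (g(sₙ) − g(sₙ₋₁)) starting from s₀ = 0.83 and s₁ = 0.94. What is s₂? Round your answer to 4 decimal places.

g(0.83) = 0.087449, g(0.94) = -0.004172
s₂ = 0.940000 − (-0.004172)·(0.940000 − 0.830000) / (-0.004172 − 0.087449) = 0.940000 − (-0.000459)/(-0.091621) = 0.934991

0.9350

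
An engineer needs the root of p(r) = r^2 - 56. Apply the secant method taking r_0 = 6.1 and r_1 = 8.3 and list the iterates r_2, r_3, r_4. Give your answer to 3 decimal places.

p(6.1) = -18.79000, p(8.3) = 12.89000
r_2 = 8.30000 − 12.89000·(8.30000 − 6.10000) / (12.89000 − (-18.79000)) = 8.30000 − (28.35800)/(31.68000) = 7.40486
p(7.40486) = -1.16803
r_3 = 7.40486 − (-1.16803)·(7.40486 − 8.30000) / (-1.16803 − 12.89000) = 7.40486 − (1.04555)/(-14.05803) = 7.47924
p(7.47924) = -0.06104
r_4 = 7.47924 − (-0.06104)·(7.47924 − 7.40486) / (-0.06104 − (-1.16803)) = 7.47924 − (-0.00454)/(1.10699) = 7.48334

7.405, 7.479, 7.483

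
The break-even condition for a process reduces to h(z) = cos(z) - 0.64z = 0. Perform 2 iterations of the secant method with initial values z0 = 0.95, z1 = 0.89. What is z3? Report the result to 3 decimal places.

0.932

h(0.95) = -0.02632, h(0.89) = 0.05981
z2 = 0.89000 − 0.05981·(0.89000 − 0.95000) / (0.05981 − (-0.02632)) = 0.89000 − (-0.00359)/(0.08613) = 0.93167
h(0.93167) = 0.00023
z3 = 0.93167 − 0.00023·(0.93167 − 0.89000) / (0.00023 − 0.05981) = 0.93167 − (0.00001)/(-0.05958) = 0.93183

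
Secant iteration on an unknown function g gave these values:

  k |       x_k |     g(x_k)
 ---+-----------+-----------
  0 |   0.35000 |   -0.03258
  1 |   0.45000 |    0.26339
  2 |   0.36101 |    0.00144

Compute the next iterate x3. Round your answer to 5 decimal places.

x3 = 0.36101 − 0.00144·(0.36101 − 0.45000) / (0.00144 − 0.26339)
   = 0.36101 − (-0.0001281)/(-0.2619500) = 0.3605208

0.36052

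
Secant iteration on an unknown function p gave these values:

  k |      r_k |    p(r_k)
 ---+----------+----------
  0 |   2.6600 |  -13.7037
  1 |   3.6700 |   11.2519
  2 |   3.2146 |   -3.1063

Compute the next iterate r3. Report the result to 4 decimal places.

r3 = 3.2146 − (-3.1063)·(3.2146 − 3.6700) / (-3.1063 − 11.2519)
   = 3.2146 − (1.414609)/(-14.358200) = 3.313123

3.3131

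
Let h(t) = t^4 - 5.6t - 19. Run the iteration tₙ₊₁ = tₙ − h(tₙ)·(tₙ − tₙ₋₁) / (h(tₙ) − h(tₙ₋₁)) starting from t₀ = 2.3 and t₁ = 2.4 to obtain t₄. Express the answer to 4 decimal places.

h(2.3) = -3.895900, h(2.4) = 0.737600
t₂ = 2.400000 − 0.737600·(2.400000 − 2.300000) / (0.737600 − (-3.895900)) = 2.400000 − (0.073760)/(4.633500) = 2.384081
h(2.384081) = -0.044784
t₃ = 2.384081 − (-0.044784)·(2.384081 − 2.400000) / (-0.044784 − 0.737600) = 2.384081 − (0.000713)/(-0.782384) = 2.384992
h(2.384992) = -0.000469
t₄ = 2.384992 − (-0.000469)·(2.384992 − 2.384081) / (-0.000469 − (-0.044784)) = 2.384992 − (0.000000)/(0.044316) = 2.385002

2.3850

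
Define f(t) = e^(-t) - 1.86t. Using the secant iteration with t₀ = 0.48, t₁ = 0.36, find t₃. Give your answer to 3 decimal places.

f(0.48) = -0.27402, f(0.36) = 0.02808
t₂ = 0.36000 − 0.02808·(0.36000 − 0.48000) / (0.02808 − (-0.27402)) = 0.36000 − (-0.00337)/(0.30209) = 0.37115
f(0.37115) = -0.00041
t₃ = 0.37115 − (-0.00041)·(0.37115 − 0.36000) / (-0.00041 − 0.02808) = 0.37115 − (0.00000)/(-0.02848) = 0.37099

0.371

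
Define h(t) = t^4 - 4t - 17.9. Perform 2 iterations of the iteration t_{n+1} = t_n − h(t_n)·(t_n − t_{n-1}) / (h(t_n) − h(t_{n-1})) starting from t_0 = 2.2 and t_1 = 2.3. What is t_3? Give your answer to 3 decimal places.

h(2.2) = -3.27440, h(2.3) = 0.88410
t_2 = 2.30000 − 0.88410·(2.30000 − 2.20000) / (0.88410 − (-3.27440)) = 2.30000 − (0.08841)/(4.15850) = 2.27874
h(2.27874) = -0.05129
t_3 = 2.27874 − (-0.05129)·(2.27874 − 2.30000) / (-0.05129 − 0.88410) = 2.27874 − (0.00109)/(-0.93539) = 2.27991

2.280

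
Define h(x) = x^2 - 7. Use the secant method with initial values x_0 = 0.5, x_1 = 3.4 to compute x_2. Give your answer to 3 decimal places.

2.231

h(0.5) = -6.75000, h(3.4) = 4.56000
x_2 = 3.40000 − 4.56000·(3.40000 − 0.50000) / (4.56000 − (-6.75000)) = 3.40000 − (13.22400)/(11.31000) = 2.23077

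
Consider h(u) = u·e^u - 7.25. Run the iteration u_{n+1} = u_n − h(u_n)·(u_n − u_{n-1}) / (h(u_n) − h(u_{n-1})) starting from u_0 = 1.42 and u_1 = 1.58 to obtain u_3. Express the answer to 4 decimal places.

1.5455

h(1.42) = -1.375289, h(1.58) = 0.420830
u_2 = 1.580000 − 0.420830·(1.580000 − 1.420000) / (0.420830 − (-1.375289)) = 1.580000 − (0.067333)/(1.796119) = 1.542512
h(1.542512) = -0.036716
u_3 = 1.542512 − (-0.036716)·(1.542512 − 1.580000) / (-0.036716 − 0.420830) = 1.542512 − (0.001376)/(-0.457546) = 1.545520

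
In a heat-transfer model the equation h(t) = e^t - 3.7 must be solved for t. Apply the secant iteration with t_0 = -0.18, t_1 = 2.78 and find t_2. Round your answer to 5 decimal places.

h(-0.18) = -2.8647298, h(2.78) = 12.4190209
t_2 = 2.7800000 − 12.4190209·(2.7800000 − (-0.1800000)) / (12.4190209 − (-2.8647298)) = 2.7800000 − (36.7603020)/(15.2837507) = 0.3748115

0.37481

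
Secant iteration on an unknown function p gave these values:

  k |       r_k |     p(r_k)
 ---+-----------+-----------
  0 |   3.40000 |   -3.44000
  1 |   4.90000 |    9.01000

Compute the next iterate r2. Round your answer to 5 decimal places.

r2 = 4.90000 − 9.01000·(4.90000 − 3.40000) / (9.01000 − (-3.44000))
   = 4.90000 − (13.5150000)/(12.4500000) = 3.8144578

3.81446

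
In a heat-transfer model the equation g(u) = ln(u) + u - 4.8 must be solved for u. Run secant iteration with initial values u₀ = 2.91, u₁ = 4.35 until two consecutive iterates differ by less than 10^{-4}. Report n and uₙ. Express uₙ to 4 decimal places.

n = 5, uₙ = 3.5368

g(2.91) = -0.821847, g(4.35) = 1.020176
u₂ = 4.350000 − 1.020176·(1.440000)/(1.842023) = 3.552478;  |Δ| = 0.797522
g(3.552478) = 0.020124
u₃ = 3.552478 − 0.020124·(-0.797522)/(-1.000052) = 3.536430;  |Δ| = 0.016048
g(3.536430) = -0.000452
u₄ = 3.536430 − (-0.000452)·(-0.016048)/(-0.020576) = 3.536783;  |Δ| = 0.000353
g(3.536783) = 0.000000
u₅ = 3.536783 − 0.000000·(0.000353)/(0.000452) = 3.536783;  |Δ| = 0.000000
|u₅ − u₄| = 0.000000 < 10^{-4}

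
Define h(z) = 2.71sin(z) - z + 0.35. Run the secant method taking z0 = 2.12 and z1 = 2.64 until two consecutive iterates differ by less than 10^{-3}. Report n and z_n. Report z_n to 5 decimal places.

n = 5, z_n = 2.32503

h(2.12) = 0.5414687, h(2.64) = -0.9869707
z2 = 2.6400000 − (-0.9869707)·(0.5200000)/(-1.5284394) = 2.3042165;  |Δ| = 0.3357835
h(2.3042165) = 0.0590134
z3 = 2.3042165 − 0.0590134·(-0.3357835)/(1.0459841) = 2.3231611;  |Δ| = 0.0189446
h(2.3231611) = 0.0053420
z4 = 2.3231611 − 0.0053420·(0.0189446)/(-0.0536714) = 2.3250466;  |Δ| = 0.0018856
h(2.3250466) = -0.0000391
z5 = 2.3250466 − (-0.0000391)·(0.0018856)/(-0.0053811) = 2.3250330;  |Δ| = 0.0000137
|z5 − z4| = 0.0000137 < 10^{-3}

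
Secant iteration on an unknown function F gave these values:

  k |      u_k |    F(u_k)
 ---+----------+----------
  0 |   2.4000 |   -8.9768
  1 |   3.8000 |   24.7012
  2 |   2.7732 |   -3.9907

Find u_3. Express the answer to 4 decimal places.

u_3 = 2.7732 − (-3.9907)·(2.7732 − 3.8000) / (-3.9907 − 24.7012)
   = 2.7732 − (4.097651)/(-28.691900) = 2.916016

2.9160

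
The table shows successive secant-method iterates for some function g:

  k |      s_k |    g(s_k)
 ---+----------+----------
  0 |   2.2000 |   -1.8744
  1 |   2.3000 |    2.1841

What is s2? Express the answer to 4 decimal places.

2.2462

s2 = 2.3000 − 2.1841·(2.3000 − 2.2000) / (2.1841 − (-1.8744))
   = 2.3000 − (0.218410)/(4.058500) = 2.246185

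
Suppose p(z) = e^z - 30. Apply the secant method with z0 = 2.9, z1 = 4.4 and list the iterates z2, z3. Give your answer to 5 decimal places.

3.18034, 3.30667

p(2.9) = -11.8258546, p(4.4) = 51.4508687
z2 = 4.4000000 − 51.4508687·(4.4000000 − 2.9000000) / (51.4508687 − (-11.8258546)) = 4.4000000 − (77.1763030)/(63.2767233) = 3.1803366
p(3.1803366) = -5.9451508
z3 = 3.1803366 − (-5.9451508)·(3.1803366 − 4.4000000) / (-5.9451508 − 51.4508687) = 3.1803366 − (7.2510828)/(-57.3960194) = 3.3066709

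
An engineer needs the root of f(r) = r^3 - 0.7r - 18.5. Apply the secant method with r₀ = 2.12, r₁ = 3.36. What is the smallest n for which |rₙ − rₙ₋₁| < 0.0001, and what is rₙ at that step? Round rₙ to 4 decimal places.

n = 6, rₙ = 2.7330

f(2.12) = -10.455872, f(3.36) = 17.081056
r₂ = 3.360000 − 17.081056·(1.240000)/(27.536928) = 2.590833;  |Δ| = 0.769167
f(2.590833) = -2.922844
r₃ = 2.590833 − (-2.922844)·(-0.769167)/(-20.003900) = 2.703218;  |Δ| = 0.112386
f(2.703218) = -0.638781
r₄ = 2.703218 − (-0.638781)·(0.112386)/(2.284063) = 2.734649;  |Δ| = 0.031431
f(2.734649) = 0.036292
r₅ = 2.734649 − 0.036292·(0.031431)/(0.675073) = 2.732960;  |Δ| = 0.001690
f(2.732960) = -0.000411
r₆ = 2.732960 − (-0.000411)·(-0.001690)/(-0.036703) = 2.732978;  |Δ| = 0.000019
|r₆ − r₅| = 0.000019 < 0.0001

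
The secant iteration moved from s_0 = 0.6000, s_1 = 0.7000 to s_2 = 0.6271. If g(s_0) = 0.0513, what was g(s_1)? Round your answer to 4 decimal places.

The secant line through (0.6000, 0.0513) and (0.7000, g(s_1)) crosses zero at s_2 = 0.6271.
So (0.6000, 0.0513), (0.7000, g(s_1)), (0.6271, 0) are collinear:
g(s_1) = 0.0513 · (0.7000 − 0.6271) / (0.6000 − 0.6271) = 0.0513 · (0.072900)/(-0.027100) = -0.137999

-0.1380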